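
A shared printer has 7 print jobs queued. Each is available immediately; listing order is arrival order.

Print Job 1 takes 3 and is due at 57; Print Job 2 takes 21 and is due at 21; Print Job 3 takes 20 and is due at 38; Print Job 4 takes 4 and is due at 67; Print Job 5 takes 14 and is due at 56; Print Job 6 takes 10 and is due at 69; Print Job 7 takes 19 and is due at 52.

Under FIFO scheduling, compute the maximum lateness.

39

FIFO (arrival order): Print Job 1 Print Job 2 Print Job 3 Print Job 4 Print Job 5 Print Job 6 Print Job 7.
Print Job 1: 0→3, due 57, lateness -54
Print Job 2: 3→24, due 21, lateness 3
Print Job 3: 24→44, due 38, lateness 6
Print Job 4: 44→48, due 67, lateness -19
Print Job 5: 48→62, due 56, lateness 6
Print Job 6: 62→72, due 69, lateness 3
Print Job 7: 72→91, due 52, lateness 39
Maximum = 39.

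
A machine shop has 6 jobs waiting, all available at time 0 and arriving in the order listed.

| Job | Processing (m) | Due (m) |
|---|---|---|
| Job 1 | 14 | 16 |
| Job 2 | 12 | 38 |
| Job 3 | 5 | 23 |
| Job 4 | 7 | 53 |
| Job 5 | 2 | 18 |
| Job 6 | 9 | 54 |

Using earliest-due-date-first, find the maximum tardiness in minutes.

EDD (increasing due date): Job 1 Job 5 Job 3 Job 2 Job 4 Job 6.
Job 1: 0→14, due 16, tardiness 0
Job 5: 14→16, due 18, tardiness 0
Job 3: 16→21, due 23, tardiness 0
Job 2: 21→33, due 38, tardiness 0
Job 4: 33→40, due 53, tardiness 0
Job 6: 40→49, due 54, tardiness 0
Maximum = 0.

0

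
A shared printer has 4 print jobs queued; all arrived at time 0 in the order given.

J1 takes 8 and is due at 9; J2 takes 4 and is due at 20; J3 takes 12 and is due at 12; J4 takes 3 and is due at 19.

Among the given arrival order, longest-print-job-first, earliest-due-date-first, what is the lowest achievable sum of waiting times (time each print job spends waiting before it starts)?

44

FIFO (arrival order): J1 J2 J3 J4.
J1: waits 0, runs 0→8
J2: waits 8, runs 8→12
J3: waits 12, runs 12→24
J4: waits 24, runs 24→27
Sum = 0+8+12+24 = 44.
LPT (decreasing processing time): J3 J1 J2 J4.
J3: waits 0, runs 0→12
J1: waits 12, runs 12→20
J2: waits 20, runs 20→24
J4: waits 24, runs 24→27
Sum = 0+12+20+24 = 56.
EDD (increasing due date): J1 J3 J4 J2.
J1: waits 0, runs 0→8
J3: waits 8, runs 8→20
J4: waits 20, runs 20→23
J2: waits 23, runs 23→27
Sum = 0+8+20+23 = 51.
FIFO 44, LPT 56, EDD 51 → minimum 44.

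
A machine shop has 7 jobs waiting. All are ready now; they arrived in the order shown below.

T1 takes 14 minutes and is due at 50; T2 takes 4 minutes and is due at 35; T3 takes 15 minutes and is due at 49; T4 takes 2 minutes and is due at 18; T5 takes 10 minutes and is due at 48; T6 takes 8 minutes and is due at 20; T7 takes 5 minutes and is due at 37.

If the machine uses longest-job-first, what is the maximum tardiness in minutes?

LPT (decreasing processing time): T3 T1 T5 T6 T7 T2 T4.
T3: 0→15, due 49, tardiness 0
T1: 15→29, due 50, tardiness 0
T5: 29→39, due 48, tardiness 0
T6: 39→47, due 20, tardiness 27
T7: 47→52, due 37, tardiness 15
T2: 52→56, due 35, tardiness 21
T4: 56→58, due 18, tardiness 40
Maximum = 40.

40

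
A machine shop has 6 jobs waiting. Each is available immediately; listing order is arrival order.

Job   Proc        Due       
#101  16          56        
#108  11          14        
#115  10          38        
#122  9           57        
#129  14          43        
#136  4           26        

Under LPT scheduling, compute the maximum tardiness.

LPT (decreasing processing time): #101 #129 #108 #115 #122 #136.
#101: 0→16, due 56, tardiness 0
#129: 16→30, due 43, tardiness 0
#108: 30→41, due 14, tardiness 27
#115: 41→51, due 38, tardiness 13
#122: 51→60, due 57, tardiness 3
#136: 60→64, due 26, tardiness 38
Maximum = 38.

38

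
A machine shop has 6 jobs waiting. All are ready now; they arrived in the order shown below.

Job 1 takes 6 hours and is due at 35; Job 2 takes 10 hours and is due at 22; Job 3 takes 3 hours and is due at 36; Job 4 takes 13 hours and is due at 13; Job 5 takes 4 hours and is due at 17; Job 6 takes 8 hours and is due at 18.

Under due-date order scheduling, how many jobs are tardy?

4

EDD (increasing due date): Job 4 Job 5 Job 6 Job 2 Job 1 Job 3.
Job 4: 0→13, due 13, tardiness 0
Job 5: 13→17, due 17, tardiness 0
Job 6: 17→25, due 18, tardiness 7
Job 2: 25→35, due 22, tardiness 13
Job 1: 35→41, due 35, tardiness 6
Job 3: 41→44, due 36, tardiness 8
Late jobs: 4.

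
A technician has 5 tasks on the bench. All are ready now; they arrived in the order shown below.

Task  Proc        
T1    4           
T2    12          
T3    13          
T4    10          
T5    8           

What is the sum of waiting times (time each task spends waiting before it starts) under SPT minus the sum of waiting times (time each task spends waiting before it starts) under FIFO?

-16

SPT (increasing processing time): T1 T5 T4 T2 T3.
T1: waits 0, runs 0→4
T5: waits 4, runs 4→12
T4: waits 12, runs 12→22
T2: waits 22, runs 22→34
T3: waits 34, runs 34→47
Sum = 0+4+12+22+34 = 72.
FIFO (arrival order): T1 T2 T3 T4 T5.
T1: waits 0, runs 0→4
T2: waits 4, runs 4→16
T3: waits 16, runs 16→29
T4: waits 29, runs 29→39
T5: waits 39, runs 39→47
Sum = 0+4+16+29+39 = 88.
Difference = 72 − 88 = -16.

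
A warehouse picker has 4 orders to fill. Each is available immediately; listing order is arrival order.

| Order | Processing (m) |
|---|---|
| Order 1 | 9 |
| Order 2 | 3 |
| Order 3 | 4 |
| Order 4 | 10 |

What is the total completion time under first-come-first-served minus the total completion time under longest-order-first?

-15

FIFO (arrival order): Order 1 Order 2 Order 3 Order 4.
Order 1: 0→9
Order 2: 9→12
Order 3: 12→16
Order 4: 16→26
Sum = 9+12+16+26 = 63.
LPT (decreasing processing time): Order 4 Order 1 Order 3 Order 2.
Order 4: 0→10
Order 1: 10→19
Order 3: 19→23
Order 2: 23→26
Sum = 10+19+23+26 = 78.
Difference = 63 − 78 = -15.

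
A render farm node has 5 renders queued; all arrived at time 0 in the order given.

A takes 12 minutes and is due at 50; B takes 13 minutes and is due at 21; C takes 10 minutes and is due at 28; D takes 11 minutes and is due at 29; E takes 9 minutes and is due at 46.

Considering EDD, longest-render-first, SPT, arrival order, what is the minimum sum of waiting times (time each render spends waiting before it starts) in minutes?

EDD (increasing due date): B C D E A.
B: waits 0, runs 0→13
C: waits 13, runs 13→23
D: waits 23, runs 23→34
E: waits 34, runs 34→43
A: waits 43, runs 43→55
Sum = 0+13+23+34+43 = 113.
LPT (decreasing processing time): B A D C E.
B: waits 0, runs 0→13
A: waits 13, runs 13→25
D: waits 25, runs 25→36
C: waits 36, runs 36→46
E: waits 46, runs 46→55
Sum = 0+13+25+36+46 = 120.
SPT (increasing processing time): E C D A B.
E: waits 0, runs 0→9
C: waits 9, runs 9→19
D: waits 19, runs 19→30
A: waits 30, runs 30→42
B: waits 42, runs 42→55
Sum = 0+9+19+30+42 = 100.
FIFO (arrival order): A B C D E.
A: waits 0, runs 0→12
B: waits 12, runs 12→25
C: waits 25, runs 25→35
D: waits 35, runs 35→46
E: waits 46, runs 46→55
Sum = 0+12+25+35+46 = 118.
EDD 113, LPT 120, SPT 100, FIFO 118 → minimum 100.

100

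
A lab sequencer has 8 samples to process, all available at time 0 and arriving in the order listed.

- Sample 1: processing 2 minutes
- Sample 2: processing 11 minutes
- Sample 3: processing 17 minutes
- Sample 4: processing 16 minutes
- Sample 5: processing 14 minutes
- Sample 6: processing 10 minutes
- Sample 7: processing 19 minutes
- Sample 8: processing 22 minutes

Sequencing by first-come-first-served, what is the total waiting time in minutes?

310

FIFO (arrival order): Sample 1 Sample 2 Sample 3 Sample 4 Sample 5 Sample 6 Sample 7 Sample 8.
Sample 1: waits 0, runs 0→2
Sample 2: waits 2, runs 2→13
Sample 3: waits 13, runs 13→30
Sample 4: waits 30, runs 30→46
Sample 5: waits 46, runs 46→60
Sample 6: waits 60, runs 60→70
Sample 7: waits 70, runs 70→89
Sample 8: waits 89, runs 89→111
Sum = 0+2+13+30+46+60+70+89 = 310.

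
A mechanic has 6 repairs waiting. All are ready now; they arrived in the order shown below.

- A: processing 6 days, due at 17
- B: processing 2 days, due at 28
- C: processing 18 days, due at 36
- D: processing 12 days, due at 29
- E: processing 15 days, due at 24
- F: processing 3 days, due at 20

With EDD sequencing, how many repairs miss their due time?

2

EDD (increasing due date): A F E B D C.
A: 0→6, due 17, tardiness 0
F: 6→9, due 20, tardiness 0
E: 9→24, due 24, tardiness 0
B: 24→26, due 28, tardiness 0
D: 26→38, due 29, tardiness 9
C: 38→56, due 36, tardiness 20
Late repairs: 2.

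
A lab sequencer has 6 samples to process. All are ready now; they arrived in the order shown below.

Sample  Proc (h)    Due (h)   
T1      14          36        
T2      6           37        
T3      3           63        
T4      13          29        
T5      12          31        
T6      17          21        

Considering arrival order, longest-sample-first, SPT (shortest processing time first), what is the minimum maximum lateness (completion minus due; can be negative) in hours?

FIFO (arrival order): T1 T2 T3 T4 T5 T6.
T1: 0→14, due 36, lateness -22
T2: 14→20, due 37, lateness -17
T3: 20→23, due 63, lateness -40
T4: 23→36, due 29, lateness 7
T5: 36→48, due 31, lateness 17
T6: 48→65, due 21, lateness 44
Maximum = 44.
LPT (decreasing processing time): T6 T1 T4 T5 T2 T3.
T6: 0→17, due 21, lateness -4
T1: 17→31, due 36, lateness -5
T4: 31→44, due 29, lateness 15
T5: 44→56, due 31, lateness 25
T2: 56→62, due 37, lateness 25
T3: 62→65, due 63, lateness 2
Maximum = 25.
SPT (increasing processing time): T3 T2 T5 T4 T1 T6.
T3: 0→3, due 63, lateness -60
T2: 3→9, due 37, lateness -28
T5: 9→21, due 31, lateness -10
T4: 21→34, due 29, lateness 5
T1: 34→48, due 36, lateness 12
T6: 48→65, due 21, lateness 44
Maximum = 44.
FIFO 44, LPT 25, SPT 44 → minimum 25.

25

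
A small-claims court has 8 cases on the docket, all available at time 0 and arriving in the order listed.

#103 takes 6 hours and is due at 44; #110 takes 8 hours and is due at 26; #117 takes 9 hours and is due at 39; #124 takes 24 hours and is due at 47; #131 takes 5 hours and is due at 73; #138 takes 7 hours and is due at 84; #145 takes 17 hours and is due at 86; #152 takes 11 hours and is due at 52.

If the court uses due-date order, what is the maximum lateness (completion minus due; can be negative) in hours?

6

EDD (increasing due date): #110 #117 #103 #124 #152 #131 #138 #145.
#110: 0→8, due 26, lateness -18
#117: 8→17, due 39, lateness -22
#103: 17→23, due 44, lateness -21
#124: 23→47, due 47, lateness 0
#152: 47→58, due 52, lateness 6
#131: 58→63, due 73, lateness -10
#138: 63→70, due 84, lateness -14
#145: 70→87, due 86, lateness 1
Maximum = 6.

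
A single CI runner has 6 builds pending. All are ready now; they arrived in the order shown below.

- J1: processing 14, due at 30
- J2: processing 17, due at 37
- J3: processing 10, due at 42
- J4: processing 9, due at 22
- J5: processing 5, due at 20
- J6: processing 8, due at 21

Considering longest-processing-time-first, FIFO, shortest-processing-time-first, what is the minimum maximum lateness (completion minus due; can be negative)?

LPT (decreasing processing time): J2 J1 J3 J4 J6 J5.
J2: 0→17, due 37, lateness -20
J1: 17→31, due 30, lateness 1
J3: 31→41, due 42, lateness -1
J4: 41→50, due 22, lateness 28
J6: 50→58, due 21, lateness 37
J5: 58→63, due 20, lateness 43
Maximum = 43.
FIFO (arrival order): J1 J2 J3 J4 J5 J6.
J1: 0→14, due 30, lateness -16
J2: 14→31, due 37, lateness -6
J3: 31→41, due 42, lateness -1
J4: 41→50, due 22, lateness 28
J5: 50→55, due 20, lateness 35
J6: 55→63, due 21, lateness 42
Maximum = 42.
SPT (increasing processing time): J5 J6 J4 J3 J1 J2.
J5: 0→5, due 20, lateness -15
J6: 5→13, due 21, lateness -8
J4: 13→22, due 22, lateness 0
J3: 22→32, due 42, lateness -10
J1: 32→46, due 30, lateness 16
J2: 46→63, due 37, lateness 26
Maximum = 26.
LPT 43, FIFO 42, SPT 26 → minimum 26.

26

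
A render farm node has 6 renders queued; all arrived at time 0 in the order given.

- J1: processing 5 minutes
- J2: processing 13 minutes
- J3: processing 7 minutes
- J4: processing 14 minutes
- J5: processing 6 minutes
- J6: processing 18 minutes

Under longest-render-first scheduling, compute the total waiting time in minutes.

205

LPT (decreasing processing time): J6 J4 J2 J3 J5 J1.
J6: waits 0, runs 0→18
J4: waits 18, runs 18→32
J2: waits 32, runs 32→45
J3: waits 45, runs 45→52
J5: waits 52, runs 52→58
J1: waits 58, runs 58→63
Sum = 0+18+32+45+52+58 = 205.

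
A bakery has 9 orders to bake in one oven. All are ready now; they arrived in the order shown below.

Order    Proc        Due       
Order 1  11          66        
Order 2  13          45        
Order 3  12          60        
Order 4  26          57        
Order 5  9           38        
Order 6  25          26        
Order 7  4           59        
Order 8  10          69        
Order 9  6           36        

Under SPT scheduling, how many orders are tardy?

SPT (increasing processing time): Order 7 Order 9 Order 5 Order 8 Order 1 Order 3 Order 2 Order 6 Order 4.
Order 7: 0→4, due 59, tardiness 0
Order 9: 4→10, due 36, tardiness 0
Order 5: 10→19, due 38, tardiness 0
Order 8: 19→29, due 69, tardiness 0
Order 1: 29→40, due 66, tardiness 0
Order 3: 40→52, due 60, tardiness 0
Order 2: 52→65, due 45, tardiness 20
Order 6: 65→90, due 26, tardiness 64
Order 4: 90→116, due 57, tardiness 59
Late orders: 3.

3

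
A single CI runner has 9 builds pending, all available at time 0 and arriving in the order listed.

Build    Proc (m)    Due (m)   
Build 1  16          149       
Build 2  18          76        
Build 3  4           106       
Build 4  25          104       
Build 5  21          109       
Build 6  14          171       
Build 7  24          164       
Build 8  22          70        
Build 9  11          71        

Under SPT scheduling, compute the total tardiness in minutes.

SPT (increasing processing time): Build 3 Build 9 Build 6 Build 1 Build 2 Build 5 Build 8 Build 7 Build 4.
Build 3: 0→4, due 106, tardiness 0
Build 9: 4→15, due 71, tardiness 0
Build 6: 15→29, due 171, tardiness 0
Build 1: 29→45, due 149, tardiness 0
Build 2: 45→63, due 76, tardiness 0
Build 5: 63→84, due 109, tardiness 0
Build 8: 84→106, due 70, tardiness 36
Build 7: 106→130, due 164, tardiness 0
Build 4: 130→155, due 104, tardiness 51
Sum = 0+0+0+0+0+0+36+0+51 = 87.

87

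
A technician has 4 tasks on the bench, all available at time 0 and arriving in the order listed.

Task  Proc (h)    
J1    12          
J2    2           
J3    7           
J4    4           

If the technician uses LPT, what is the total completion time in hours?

LPT (decreasing processing time): J1 J3 J4 J2.
J1: 0→12
J3: 12→19
J4: 19→23
J2: 23→25
Sum = 12+19+23+25 = 79.

79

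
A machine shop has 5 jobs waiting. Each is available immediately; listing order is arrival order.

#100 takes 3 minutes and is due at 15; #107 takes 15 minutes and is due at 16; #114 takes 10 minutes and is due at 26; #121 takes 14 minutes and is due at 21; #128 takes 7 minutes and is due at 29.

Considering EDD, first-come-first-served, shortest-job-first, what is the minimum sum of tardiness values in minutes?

EDD (increasing due date): #100 #107 #121 #114 #128.
#100: 0→3, due 15, tardiness 0
#107: 3→18, due 16, tardiness 2
#121: 18→32, due 21, tardiness 11
#114: 32→42, due 26, tardiness 16
#128: 42→49, due 29, tardiness 20
Sum = 0+2+11+16+20 = 49.
FIFO (arrival order): #100 #107 #114 #121 #128.
#100: 0→3, due 15, tardiness 0
#107: 3→18, due 16, tardiness 2
#114: 18→28, due 26, tardiness 2
#121: 28→42, due 21, tardiness 21
#128: 42→49, due 29, tardiness 20
Sum = 0+2+2+21+20 = 45.
SPT (increasing processing time): #100 #128 #114 #121 #107.
#100: 0→3, due 15, tardiness 0
#128: 3→10, due 29, tardiness 0
#114: 10→20, due 26, tardiness 0
#121: 20→34, due 21, tardiness 13
#107: 34→49, due 16, tardiness 33
Sum = 0+0+0+13+33 = 46.
EDD 49, FIFO 45, SPT 46 → minimum 45.

45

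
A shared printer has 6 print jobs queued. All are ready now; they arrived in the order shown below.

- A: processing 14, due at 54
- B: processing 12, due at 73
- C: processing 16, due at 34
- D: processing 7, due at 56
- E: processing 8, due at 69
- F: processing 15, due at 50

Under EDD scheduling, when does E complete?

EDD (increasing due date): C F A D E B.
C: 0→16
F: 16→31
A: 31→45
D: 45→52
E: 52→60

60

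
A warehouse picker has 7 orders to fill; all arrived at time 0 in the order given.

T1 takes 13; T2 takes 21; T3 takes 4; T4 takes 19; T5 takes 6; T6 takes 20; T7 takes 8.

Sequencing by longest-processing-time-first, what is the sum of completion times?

454

LPT (decreasing processing time): T2 T6 T4 T1 T7 T5 T3.
T2: 0→21
T6: 21→41
T4: 41→60
T1: 60→73
T7: 73→81
T5: 81→87
T3: 87→91
Sum = 21+41+60+73+81+87+91 = 454.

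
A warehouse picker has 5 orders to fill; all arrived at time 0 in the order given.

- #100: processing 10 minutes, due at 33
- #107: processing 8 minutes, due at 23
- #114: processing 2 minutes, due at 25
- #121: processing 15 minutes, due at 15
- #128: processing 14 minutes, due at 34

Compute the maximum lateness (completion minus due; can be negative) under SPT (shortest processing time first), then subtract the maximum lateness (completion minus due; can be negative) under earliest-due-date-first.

19

SPT (increasing processing time): #114 #107 #100 #128 #121.
#114: 0→2, due 25, lateness -23
#107: 2→10, due 23, lateness -13
#100: 10→20, due 33, lateness -13
#128: 20→34, due 34, lateness 0
#121: 34→49, due 15, lateness 34
Maximum = 34.
EDD (increasing due date): #121 #107 #114 #100 #128.
#121: 0→15, due 15, lateness 0
#107: 15→23, due 23, lateness 0
#114: 23→25, due 25, lateness 0
#100: 25→35, due 33, lateness 2
#128: 35→49, due 34, lateness 15
Maximum = 15.
Difference = 34 − 15 = 19.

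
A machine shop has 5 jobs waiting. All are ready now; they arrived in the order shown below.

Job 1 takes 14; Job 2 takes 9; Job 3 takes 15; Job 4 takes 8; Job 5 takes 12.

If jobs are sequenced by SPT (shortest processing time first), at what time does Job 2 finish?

SPT (increasing processing time): Job 4 Job 2 Job 5 Job 1 Job 3.
Job 4: 0→8
Job 2: 8→17

17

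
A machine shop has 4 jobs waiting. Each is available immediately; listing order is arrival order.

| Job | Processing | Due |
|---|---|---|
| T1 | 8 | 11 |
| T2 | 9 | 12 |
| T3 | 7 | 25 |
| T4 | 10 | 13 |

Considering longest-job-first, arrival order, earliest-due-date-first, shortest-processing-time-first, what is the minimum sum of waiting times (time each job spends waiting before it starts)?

LPT (decreasing processing time): T4 T2 T1 T3.
T4: waits 0, runs 0→10
T2: waits 10, runs 10→19
T1: waits 19, runs 19→27
T3: waits 27, runs 27→34
Sum = 0+10+19+27 = 56.
FIFO (arrival order): T1 T2 T3 T4.
T1: waits 0, runs 0→8
T2: waits 8, runs 8→17
T3: waits 17, runs 17→24
T4: waits 24, runs 24→34
Sum = 0+8+17+24 = 49.
EDD (increasing due date): T1 T2 T4 T3.
T1: waits 0, runs 0→8
T2: waits 8, runs 8→17
T4: waits 17, runs 17→27
T3: waits 27, runs 27→34
Sum = 0+8+17+27 = 52.
SPT (increasing processing time): T3 T1 T2 T4.
T3: waits 0, runs 0→7
T1: waits 7, runs 7→15
T2: waits 15, runs 15→24
T4: waits 24, runs 24→34
Sum = 0+7+15+24 = 46.
LPT 56, FIFO 49, EDD 52, SPT 46 → minimum 46.

46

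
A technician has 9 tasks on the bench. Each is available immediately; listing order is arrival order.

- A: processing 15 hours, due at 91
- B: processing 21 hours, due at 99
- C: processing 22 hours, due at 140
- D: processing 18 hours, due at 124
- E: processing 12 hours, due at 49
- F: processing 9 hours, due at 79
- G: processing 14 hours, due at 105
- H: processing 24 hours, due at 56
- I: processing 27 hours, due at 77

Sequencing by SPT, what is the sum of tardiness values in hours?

164

SPT (increasing processing time): F E G A D B C H I.
F: 0→9, due 79, tardiness 0
E: 9→21, due 49, tardiness 0
G: 21→35, due 105, tardiness 0
A: 35→50, due 91, tardiness 0
D: 50→68, due 124, tardiness 0
B: 68→89, due 99, tardiness 0
C: 89→111, due 140, tardiness 0
H: 111→135, due 56, tardiness 79
I: 135→162, due 77, tardiness 85
Sum = 0+0+0+0+0+0+0+79+85 = 164.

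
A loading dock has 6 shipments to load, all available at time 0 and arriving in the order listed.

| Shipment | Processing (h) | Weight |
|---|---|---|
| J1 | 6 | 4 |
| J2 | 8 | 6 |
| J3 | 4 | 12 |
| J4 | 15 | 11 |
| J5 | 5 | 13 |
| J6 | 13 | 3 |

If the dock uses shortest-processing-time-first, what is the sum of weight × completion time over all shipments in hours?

1032

SPT (increasing processing time): J3 J5 J1 J2 J6 J4.
J3: finishes 4, weight 12, w·C = 48
J5: finishes 9, weight 13, w·C = 117
J1: finishes 15, weight 4, w·C = 60
J2: finishes 23, weight 6, w·C = 138
J6: finishes 36, weight 3, w·C = 108
J4: finishes 51, weight 11, w·C = 561
Sum = 48+117+60+138+108+561 = 1032.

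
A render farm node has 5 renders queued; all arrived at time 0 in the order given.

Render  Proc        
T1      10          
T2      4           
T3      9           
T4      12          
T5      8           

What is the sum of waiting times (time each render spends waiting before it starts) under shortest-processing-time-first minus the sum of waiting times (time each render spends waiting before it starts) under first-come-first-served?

-14

SPT (increasing processing time): T2 T5 T3 T1 T4.
T2: waits 0, runs 0→4
T5: waits 4, runs 4→12
T3: waits 12, runs 12→21
T1: waits 21, runs 21→31
T4: waits 31, runs 31→43
Sum = 0+4+12+21+31 = 68.
FIFO (arrival order): T1 T2 T3 T4 T5.
T1: waits 0, runs 0→10
T2: waits 10, runs 10→14
T3: waits 14, runs 14→23
T4: waits 23, runs 23→35
T5: waits 35, runs 35→43
Sum = 0+10+14+23+35 = 82.
Difference = 68 − 82 = -14.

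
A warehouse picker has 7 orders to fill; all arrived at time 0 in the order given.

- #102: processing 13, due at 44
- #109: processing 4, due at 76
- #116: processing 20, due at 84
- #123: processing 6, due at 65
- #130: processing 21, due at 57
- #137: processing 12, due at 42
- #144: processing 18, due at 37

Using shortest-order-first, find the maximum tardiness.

37

SPT (increasing processing time): #109 #123 #137 #102 #144 #116 #130.
#109: 0→4, due 76, tardiness 0
#123: 4→10, due 65, tardiness 0
#137: 10→22, due 42, tardiness 0
#102: 22→35, due 44, tardiness 0
#144: 35→53, due 37, tardiness 16
#116: 53→73, due 84, tardiness 0
#130: 73→94, due 57, tardiness 37
Maximum = 37.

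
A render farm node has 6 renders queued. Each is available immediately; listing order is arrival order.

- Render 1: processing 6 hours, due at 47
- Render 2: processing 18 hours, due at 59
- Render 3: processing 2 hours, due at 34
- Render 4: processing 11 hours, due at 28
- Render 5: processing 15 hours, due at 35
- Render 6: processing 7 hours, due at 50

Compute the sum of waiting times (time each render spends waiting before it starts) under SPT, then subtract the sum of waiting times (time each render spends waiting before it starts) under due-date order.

SPT (increasing processing time): Render 3 Render 1 Render 6 Render 4 Render 5 Render 2.
Render 3: waits 0, runs 0→2
Render 1: waits 2, runs 2→8
Render 6: waits 8, runs 8→15
Render 4: waits 15, runs 15→26
Render 5: waits 26, runs 26→41
Render 2: waits 41, runs 41→59
Sum = 0+2+8+15+26+41 = 92.
EDD (increasing due date): Render 4 Render 3 Render 5 Render 1 Render 6 Render 2.
Render 4: waits 0, runs 0→11
Render 3: waits 11, runs 11→13
Render 5: waits 13, runs 13→28
Render 1: waits 28, runs 28→34
Render 6: waits 34, runs 34→41
Render 2: waits 41, runs 41→59
Sum = 0+11+13+28+34+41 = 127.
Difference = 92 − 127 = -35.

-35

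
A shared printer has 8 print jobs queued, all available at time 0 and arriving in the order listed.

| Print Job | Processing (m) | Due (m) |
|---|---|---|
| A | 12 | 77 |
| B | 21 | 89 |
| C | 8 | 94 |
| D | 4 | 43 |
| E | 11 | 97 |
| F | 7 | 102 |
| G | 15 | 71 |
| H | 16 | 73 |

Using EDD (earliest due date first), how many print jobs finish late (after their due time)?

0

EDD (increasing due date): D G H A B C E F.
D: 0→4, due 43, tardiness 0
G: 4→19, due 71, tardiness 0
H: 19→35, due 73, tardiness 0
A: 35→47, due 77, tardiness 0
B: 47→68, due 89, tardiness 0
C: 68→76, due 94, tardiness 0
E: 76→87, due 97, tardiness 0
F: 87→94, due 102, tardiness 0
Late print jobs: 0.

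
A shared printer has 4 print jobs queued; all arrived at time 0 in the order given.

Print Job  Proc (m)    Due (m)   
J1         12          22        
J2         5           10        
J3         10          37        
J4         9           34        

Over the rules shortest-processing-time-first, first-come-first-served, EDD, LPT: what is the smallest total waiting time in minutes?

43

SPT (increasing processing time): J2 J4 J3 J1.
J2: waits 0, runs 0→5
J4: waits 5, runs 5→14
J3: waits 14, runs 14→24
J1: waits 24, runs 24→36
Sum = 0+5+14+24 = 43.
FIFO (arrival order): J1 J2 J3 J4.
J1: waits 0, runs 0→12
J2: waits 12, runs 12→17
J3: waits 17, runs 17→27
J4: waits 27, runs 27→36
Sum = 0+12+17+27 = 56.
EDD (increasing due date): J2 J1 J4 J3.
J2: waits 0, runs 0→5
J1: waits 5, runs 5→17
J4: waits 17, runs 17→26
J3: waits 26, runs 26→36
Sum = 0+5+17+26 = 48.
LPT (decreasing processing time): J1 J3 J4 J2.
J1: waits 0, runs 0→12
J3: waits 12, runs 12→22
J4: waits 22, runs 22→31
J2: waits 31, runs 31→36
Sum = 0+12+22+31 = 65.
SPT 43, FIFO 56, EDD 48, LPT 65 → minimum 43.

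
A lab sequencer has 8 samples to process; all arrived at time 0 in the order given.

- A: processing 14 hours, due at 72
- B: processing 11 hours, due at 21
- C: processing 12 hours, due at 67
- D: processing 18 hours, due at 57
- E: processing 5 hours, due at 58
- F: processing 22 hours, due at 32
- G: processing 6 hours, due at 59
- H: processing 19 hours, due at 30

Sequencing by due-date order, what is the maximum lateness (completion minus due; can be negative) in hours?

EDD (increasing due date): B H F D E G C A.
B: 0→11, due 21, lateness -10
H: 11→30, due 30, lateness 0
F: 30→52, due 32, lateness 20
D: 52→70, due 57, lateness 13
E: 70→75, due 58, lateness 17
G: 75→81, due 59, lateness 22
C: 81→93, due 67, lateness 26
A: 93→107, due 72, lateness 35
Maximum = 35.

35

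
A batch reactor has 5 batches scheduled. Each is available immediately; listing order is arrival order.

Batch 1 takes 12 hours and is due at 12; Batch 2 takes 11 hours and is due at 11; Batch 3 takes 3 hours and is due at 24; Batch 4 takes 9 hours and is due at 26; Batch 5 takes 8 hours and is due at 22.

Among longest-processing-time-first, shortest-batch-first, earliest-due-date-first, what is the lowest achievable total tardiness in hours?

LPT (decreasing processing time): Batch 1 Batch 2 Batch 4 Batch 5 Batch 3.
Batch 1: 0→12, due 12, tardiness 0
Batch 2: 12→23, due 11, tardiness 12
Batch 4: 23→32, due 26, tardiness 6
Batch 5: 32→40, due 22, tardiness 18
Batch 3: 40→43, due 24, tardiness 19
Sum = 0+12+6+18+19 = 55.
SPT (increasing processing time): Batch 3 Batch 5 Batch 4 Batch 2 Batch 1.
Batch 3: 0→3, due 24, tardiness 0
Batch 5: 3→11, due 22, tardiness 0
Batch 4: 11→20, due 26, tardiness 0
Batch 2: 20→31, due 11, tardiness 20
Batch 1: 31→43, due 12, tardiness 31
Sum = 0+0+0+20+31 = 51.
EDD (increasing due date): Batch 2 Batch 1 Batch 5 Batch 3 Batch 4.
Batch 2: 0→11, due 11, tardiness 0
Batch 1: 11→23, due 12, tardiness 11
Batch 5: 23→31, due 22, tardiness 9
Batch 3: 31→34, due 24, tardiness 10
Batch 4: 34→43, due 26, tardiness 17
Sum = 0+11+9+10+17 = 47.
LPT 55, SPT 51, EDD 47 → minimum 47.

47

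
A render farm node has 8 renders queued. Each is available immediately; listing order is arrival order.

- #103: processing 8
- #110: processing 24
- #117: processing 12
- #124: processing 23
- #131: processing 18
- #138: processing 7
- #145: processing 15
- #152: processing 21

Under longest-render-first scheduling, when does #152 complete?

68

LPT (decreasing processing time): #110 #124 #152 #131 #145 #117 #103 #138.
#110: 0→24
#124: 24→47
#152: 47→68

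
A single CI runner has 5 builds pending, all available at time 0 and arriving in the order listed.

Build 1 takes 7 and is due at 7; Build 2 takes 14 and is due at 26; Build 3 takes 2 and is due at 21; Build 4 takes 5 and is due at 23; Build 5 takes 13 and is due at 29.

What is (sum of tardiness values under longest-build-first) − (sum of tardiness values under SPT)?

LPT (decreasing processing time): Build 2 Build 5 Build 1 Build 4 Build 3.
Build 2: 0→14, due 26, tardiness 0
Build 5: 14→27, due 29, tardiness 0
Build 1: 27→34, due 7, tardiness 27
Build 4: 34→39, due 23, tardiness 16
Build 3: 39→41, due 21, tardiness 20
Sum = 0+0+27+16+20 = 63.
SPT (increasing processing time): Build 3 Build 4 Build 1 Build 5 Build 2.
Build 3: 0→2, due 21, tardiness 0
Build 4: 2→7, due 23, tardiness 0
Build 1: 7→14, due 7, tardiness 7
Build 5: 14→27, due 29, tardiness 0
Build 2: 27→41, due 26, tardiness 15
Sum = 0+0+7+0+15 = 22.
Difference = 63 − 22 = 41.

41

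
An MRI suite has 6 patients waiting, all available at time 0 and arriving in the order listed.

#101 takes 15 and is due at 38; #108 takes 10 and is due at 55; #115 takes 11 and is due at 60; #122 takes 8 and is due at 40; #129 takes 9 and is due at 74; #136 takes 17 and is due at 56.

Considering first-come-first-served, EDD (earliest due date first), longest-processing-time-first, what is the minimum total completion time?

FIFO (arrival order): #101 #108 #115 #122 #129 #136.
#101: 0→15
#108: 15→25
#115: 25→36
#122: 36→44
#129: 44→53
#136: 53→70
Sum = 15+25+36+44+53+70 = 243.
EDD (increasing due date): #101 #122 #108 #136 #115 #129.
#101: 0→15
#122: 15→23
#108: 23→33
#136: 33→50
#115: 50→61
#129: 61→70
Sum = 15+23+33+50+61+70 = 252.
LPT (decreasing processing time): #136 #101 #115 #108 #129 #122.
#136: 0→17
#101: 17→32
#115: 32→43
#108: 43→53
#129: 53→62
#122: 62→70
Sum = 17+32+43+53+62+70 = 277.
FIFO 243, EDD 252, LPT 277 → minimum 243.

243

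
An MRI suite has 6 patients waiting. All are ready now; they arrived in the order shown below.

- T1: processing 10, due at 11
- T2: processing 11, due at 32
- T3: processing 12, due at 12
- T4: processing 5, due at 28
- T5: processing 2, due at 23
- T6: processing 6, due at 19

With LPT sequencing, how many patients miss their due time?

4

LPT (decreasing processing time): T3 T2 T1 T6 T4 T5.
T3: 0→12, due 12, tardiness 0
T2: 12→23, due 32, tardiness 0
T1: 23→33, due 11, tardiness 22
T6: 33→39, due 19, tardiness 20
T4: 39→44, due 28, tardiness 16
T5: 44→46, due 23, tardiness 23
Late patients: 4.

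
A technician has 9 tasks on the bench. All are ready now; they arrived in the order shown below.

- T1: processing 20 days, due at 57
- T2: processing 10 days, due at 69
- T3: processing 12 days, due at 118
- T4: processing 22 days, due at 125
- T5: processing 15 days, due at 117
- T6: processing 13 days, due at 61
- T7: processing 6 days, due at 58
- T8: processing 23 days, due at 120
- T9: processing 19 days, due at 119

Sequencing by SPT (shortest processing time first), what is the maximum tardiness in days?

SPT (increasing processing time): T7 T2 T3 T6 T5 T9 T1 T4 T8.
T7: 0→6, due 58, tardiness 0
T2: 6→16, due 69, tardiness 0
T3: 16→28, due 118, tardiness 0
T6: 28→41, due 61, tardiness 0
T5: 41→56, due 117, tardiness 0
T9: 56→75, due 119, tardiness 0
T1: 75→95, due 57, tardiness 38
T4: 95→117, due 125, tardiness 0
T8: 117→140, due 120, tardiness 20
Maximum = 38.

38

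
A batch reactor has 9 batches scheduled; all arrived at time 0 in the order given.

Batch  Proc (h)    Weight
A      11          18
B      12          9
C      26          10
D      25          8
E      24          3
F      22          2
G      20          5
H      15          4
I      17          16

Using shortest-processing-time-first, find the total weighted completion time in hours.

SPT (increasing processing time): A B H I G F E D C.
A: finishes 11, weight 18, w·C = 198
B: finishes 23, weight 9, w·C = 207
H: finishes 38, weight 4, w·C = 152
I: finishes 55, weight 16, w·C = 880
G: finishes 75, weight 5, w·C = 375
F: finishes 97, weight 2, w·C = 194
E: finishes 121, weight 3, w·C = 363
D: finishes 146, weight 8, w·C = 1168
C: finishes 172, weight 10, w·C = 1720
Sum = 198+207+152+880+375+194+363+1168+1720 = 5257.

5257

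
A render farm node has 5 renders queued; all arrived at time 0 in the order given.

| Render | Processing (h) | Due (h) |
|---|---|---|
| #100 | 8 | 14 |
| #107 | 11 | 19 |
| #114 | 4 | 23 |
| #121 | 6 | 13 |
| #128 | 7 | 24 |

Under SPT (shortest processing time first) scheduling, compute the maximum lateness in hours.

17

SPT (increasing processing time): #114 #121 #128 #100 #107.
#114: 0→4, due 23, lateness -19
#121: 4→10, due 13, lateness -3
#128: 10→17, due 24, lateness -7
#100: 17→25, due 14, lateness 11
#107: 25→36, due 19, lateness 17
Maximum = 17.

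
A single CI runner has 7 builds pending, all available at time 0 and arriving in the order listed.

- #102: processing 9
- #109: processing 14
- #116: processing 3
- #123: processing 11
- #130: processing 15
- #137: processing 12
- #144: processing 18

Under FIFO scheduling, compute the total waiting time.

FIFO (arrival order): #102 #109 #116 #123 #130 #137 #144.
#102: waits 0, runs 0→9
#109: waits 9, runs 9→23
#116: waits 23, runs 23→26
#123: waits 26, runs 26→37
#130: waits 37, runs 37→52
#137: waits 52, runs 52→64
#144: waits 64, runs 64→82
Sum = 0+9+23+26+37+52+64 = 211.

211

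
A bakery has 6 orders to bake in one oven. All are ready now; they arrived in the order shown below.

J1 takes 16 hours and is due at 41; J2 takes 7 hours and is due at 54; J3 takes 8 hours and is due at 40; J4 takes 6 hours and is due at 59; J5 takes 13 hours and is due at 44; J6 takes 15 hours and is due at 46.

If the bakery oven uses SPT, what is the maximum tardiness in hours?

24

SPT (increasing processing time): J4 J2 J3 J5 J6 J1.
J4: 0→6, due 59, tardiness 0
J2: 6→13, due 54, tardiness 0
J3: 13→21, due 40, tardiness 0
J5: 21→34, due 44, tardiness 0
J6: 34→49, due 46, tardiness 3
J1: 49→65, due 41, tardiness 24
Maximum = 24.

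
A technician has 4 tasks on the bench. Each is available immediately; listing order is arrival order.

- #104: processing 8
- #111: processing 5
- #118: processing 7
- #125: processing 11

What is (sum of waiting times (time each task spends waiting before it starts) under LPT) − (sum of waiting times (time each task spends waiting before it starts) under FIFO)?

15

LPT (decreasing processing time): #125 #104 #118 #111.
#125: waits 0, runs 0→11
#104: waits 11, runs 11→19
#118: waits 19, runs 19→26
#111: waits 26, runs 26→31
Sum = 0+11+19+26 = 56.
FIFO (arrival order): #104 #111 #118 #125.
#104: waits 0, runs 0→8
#111: waits 8, runs 8→13
#118: waits 13, runs 13→20
#125: waits 20, runs 20→31
Sum = 0+8+13+20 = 41.
Difference = 56 − 41 = 15.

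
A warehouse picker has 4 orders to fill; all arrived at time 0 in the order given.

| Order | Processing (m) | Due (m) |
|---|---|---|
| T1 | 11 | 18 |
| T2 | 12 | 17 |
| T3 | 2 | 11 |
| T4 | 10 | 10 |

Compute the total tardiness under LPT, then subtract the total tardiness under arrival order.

7

LPT (decreasing processing time): T2 T1 T4 T3.
T2: 0→12, due 17, tardiness 0
T1: 12→23, due 18, tardiness 5
T4: 23→33, due 10, tardiness 23
T3: 33→35, due 11, tardiness 24
Sum = 0+5+23+24 = 52.
FIFO (arrival order): T1 T2 T3 T4.
T1: 0→11, due 18, tardiness 0
T2: 11→23, due 17, tardiness 6
T3: 23→25, due 11, tardiness 14
T4: 25→35, due 10, tardiness 25
Sum = 0+6+14+25 = 45.
Difference = 52 − 45 = 7.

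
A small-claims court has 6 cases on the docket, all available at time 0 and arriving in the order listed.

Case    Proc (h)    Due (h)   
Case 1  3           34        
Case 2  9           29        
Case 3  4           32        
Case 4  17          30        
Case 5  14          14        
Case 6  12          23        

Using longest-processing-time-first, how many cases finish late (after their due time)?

5

LPT (decreasing processing time): Case 4 Case 5 Case 6 Case 2 Case 3 Case 1.
Case 4: 0→17, due 30, tardiness 0
Case 5: 17→31, due 14, tardiness 17
Case 6: 31→43, due 23, tardiness 20
Case 2: 43→52, due 29, tardiness 23
Case 3: 52→56, due 32, tardiness 24
Case 1: 56→59, due 34, tardiness 25
Late cases: 5.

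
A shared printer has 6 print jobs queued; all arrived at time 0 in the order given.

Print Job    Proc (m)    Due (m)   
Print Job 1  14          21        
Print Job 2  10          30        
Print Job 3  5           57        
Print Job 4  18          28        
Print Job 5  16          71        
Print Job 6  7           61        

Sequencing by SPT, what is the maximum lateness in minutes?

SPT (increasing processing time): Print Job 3 Print Job 6 Print Job 2 Print Job 1 Print Job 5 Print Job 4.
Print Job 3: 0→5, due 57, lateness -52
Print Job 6: 5→12, due 61, lateness -49
Print Job 2: 12→22, due 30, lateness -8
Print Job 1: 22→36, due 21, lateness 15
Print Job 5: 36→52, due 71, lateness -19
Print Job 4: 52→70, due 28, lateness 42
Maximum = 42.

42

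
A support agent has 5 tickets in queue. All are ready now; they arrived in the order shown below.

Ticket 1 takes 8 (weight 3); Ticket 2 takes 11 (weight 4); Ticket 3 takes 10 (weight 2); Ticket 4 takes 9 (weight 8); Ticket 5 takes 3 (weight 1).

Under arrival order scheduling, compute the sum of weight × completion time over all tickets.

503

FIFO (arrival order): Ticket 1 Ticket 2 Ticket 3 Ticket 4 Ticket 5.
Ticket 1: finishes 8, weight 3, w·C = 24
Ticket 2: finishes 19, weight 4, w·C = 76
Ticket 3: finishes 29, weight 2, w·C = 58
Ticket 4: finishes 38, weight 8, w·C = 304
Ticket 5: finishes 41, weight 1, w·C = 41
Sum = 24+76+58+304+41 = 503.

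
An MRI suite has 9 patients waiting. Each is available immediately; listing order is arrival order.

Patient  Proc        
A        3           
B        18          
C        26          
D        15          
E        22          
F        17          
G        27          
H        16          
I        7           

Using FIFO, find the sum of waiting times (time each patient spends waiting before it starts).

FIFO (arrival order): A B C D E F G H I.
A: waits 0, runs 0→3
B: waits 3, runs 3→21
C: waits 21, runs 21→47
D: waits 47, runs 47→62
E: waits 62, runs 62→84
F: waits 84, runs 84→101
G: waits 101, runs 101→128
H: waits 128, runs 128→144
I: waits 144, runs 144→151
Sum = 0+3+21+47+62+84+101+128+144 = 590.

590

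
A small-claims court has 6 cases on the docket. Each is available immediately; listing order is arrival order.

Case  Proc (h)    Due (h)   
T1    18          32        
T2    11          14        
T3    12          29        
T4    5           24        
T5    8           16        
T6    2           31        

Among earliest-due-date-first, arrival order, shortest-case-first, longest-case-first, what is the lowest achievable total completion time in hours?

EDD (increasing due date): T2 T5 T4 T3 T6 T1.
T2: 0→11
T5: 11→19
T4: 19→24
T3: 24→36
T6: 36→38
T1: 38→56
Sum = 11+19+24+36+38+56 = 184.
FIFO (arrival order): T1 T2 T3 T4 T5 T6.
T1: 0→18
T2: 18→29
T3: 29→41
T4: 41→46
T5: 46→54
T6: 54→56
Sum = 18+29+41+46+54+56 = 244.
SPT (increasing processing time): T6 T4 T5 T2 T3 T1.
T6: 0→2
T4: 2→7
T5: 7→15
T2: 15→26
T3: 26→38
T1: 38→56
Sum = 2+7+15+26+38+56 = 144.
LPT (decreasing processing time): T1 T3 T2 T5 T4 T6.
T1: 0→18
T3: 18→30
T2: 30→41
T5: 41→49
T4: 49→54
T6: 54→56
Sum = 18+30+41+49+54+56 = 248.
EDD 184, FIFO 244, SPT 144, LPT 248 → minimum 144.

144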